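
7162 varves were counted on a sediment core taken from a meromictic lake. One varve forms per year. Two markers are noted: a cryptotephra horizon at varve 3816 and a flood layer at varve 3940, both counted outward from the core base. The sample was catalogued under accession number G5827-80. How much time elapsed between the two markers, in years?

The two markers are separated by 3940 − 3816 = 124 varves.
That is 124 years at one varve per year.

124 years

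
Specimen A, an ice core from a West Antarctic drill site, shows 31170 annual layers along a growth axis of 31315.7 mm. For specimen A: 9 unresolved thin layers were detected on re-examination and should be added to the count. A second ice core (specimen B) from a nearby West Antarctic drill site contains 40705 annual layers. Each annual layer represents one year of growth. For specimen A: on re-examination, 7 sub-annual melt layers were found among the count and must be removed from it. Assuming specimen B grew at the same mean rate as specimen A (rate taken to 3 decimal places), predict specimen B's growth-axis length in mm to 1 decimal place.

40908.5 mm

Specimen A: true annual layer count = 31170 − 7 + 9 = 31172.
A: Extension rate ≈ 31315.7 / 31172 = 1.005 mm/year.
For B, 1.005 mm/year × 40705 years = 40908.5 mm.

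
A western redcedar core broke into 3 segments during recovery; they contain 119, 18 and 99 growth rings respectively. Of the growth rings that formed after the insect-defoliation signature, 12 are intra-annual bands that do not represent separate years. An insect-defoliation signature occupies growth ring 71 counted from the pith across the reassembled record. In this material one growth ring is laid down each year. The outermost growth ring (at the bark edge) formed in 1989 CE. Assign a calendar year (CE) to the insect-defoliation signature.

1836 CE

Total growth rings = 119 + 18 + 99 = 236.
The insect-defoliation signature sits at growth ring 71 from the pith, so 236 − 71 = 165 growth rings formed after it.
Excluding 12 false growth rings: 165 − 12 = 153.
1989 − 153 = 1836 CE.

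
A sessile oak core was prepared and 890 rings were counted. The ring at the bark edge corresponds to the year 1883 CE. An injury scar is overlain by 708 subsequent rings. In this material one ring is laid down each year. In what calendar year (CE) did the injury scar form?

1175 CE

708 rings post-date the injury scar.
1883 − 708 = 1175 CE.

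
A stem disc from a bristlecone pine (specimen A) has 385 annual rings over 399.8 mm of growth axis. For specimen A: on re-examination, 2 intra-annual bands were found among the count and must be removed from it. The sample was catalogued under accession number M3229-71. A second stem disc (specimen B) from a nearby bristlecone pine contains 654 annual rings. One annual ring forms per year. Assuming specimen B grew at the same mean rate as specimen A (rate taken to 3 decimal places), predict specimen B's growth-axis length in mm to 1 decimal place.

Specimen A: after corrections the count is 385 − 2 = 383 annual rings.
A: Extension rate ≈ 399.8 / 383 = 1.044 mm per year.
For B, 1.044 mm/year × 654 years = 682.8 mm.

682.8 mm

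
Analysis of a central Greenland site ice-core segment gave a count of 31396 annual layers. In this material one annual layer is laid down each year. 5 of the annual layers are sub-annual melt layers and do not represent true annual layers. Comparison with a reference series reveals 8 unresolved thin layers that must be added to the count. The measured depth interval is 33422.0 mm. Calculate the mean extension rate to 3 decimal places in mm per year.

1.064 mm per year

Adjusted count: 31396 − 5 + 8 = 31399 annual layers.
33422.0 mm over 31399 years gives 33422.0 / 31399 ≈ 1.064 mm per year.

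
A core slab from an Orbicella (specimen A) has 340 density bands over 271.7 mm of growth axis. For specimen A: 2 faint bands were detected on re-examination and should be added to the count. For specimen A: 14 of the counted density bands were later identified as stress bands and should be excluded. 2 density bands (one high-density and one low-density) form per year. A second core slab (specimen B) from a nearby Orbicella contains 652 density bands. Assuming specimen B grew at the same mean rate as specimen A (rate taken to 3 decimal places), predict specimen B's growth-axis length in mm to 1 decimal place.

540.2 mm

Specimen A: adjusted count: 340 − 14 + 2 = 328 density bands.
Specimen A: 328 density bands at 2 per year is 328 / 2 = 164 years.
A: Mean rate = 271.7 mm / 164 years ≈ 1.657 mm/year.
Specimen B: 652 density bands at 2 per year is 652 / 2 = 326 years. Length of B = 1.657 × 326 = 540.2 mm.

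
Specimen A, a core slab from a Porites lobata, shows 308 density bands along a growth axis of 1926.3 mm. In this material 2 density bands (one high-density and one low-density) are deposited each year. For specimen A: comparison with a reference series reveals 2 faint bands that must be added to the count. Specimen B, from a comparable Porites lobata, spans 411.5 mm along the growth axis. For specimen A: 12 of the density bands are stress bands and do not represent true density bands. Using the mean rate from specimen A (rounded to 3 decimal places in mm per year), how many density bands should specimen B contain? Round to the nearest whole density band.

64 density bands

Specimen A: adjusted count: 308 − 12 + 2 = 298 density bands.
Specimen A: with 2 density bands per year, 298 / 2 = 149 years.
A: Extension rate ≈ 1926.3 / 149 = 12.928 mm/year.
For B, 411.5 / 12.928 = 31.83 years; at 2 density bands per year that is 31.83 × 2 ≈ 64 density bands.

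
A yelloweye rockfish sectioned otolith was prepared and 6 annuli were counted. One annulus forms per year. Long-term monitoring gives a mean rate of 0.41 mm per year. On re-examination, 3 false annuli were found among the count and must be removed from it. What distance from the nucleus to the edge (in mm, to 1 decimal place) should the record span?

After corrections the count is 6 − 3 = 3 annuli.
3 years at 0.41 mm/year gives 0.41 × 3 = 1.2 mm.

1.2 mm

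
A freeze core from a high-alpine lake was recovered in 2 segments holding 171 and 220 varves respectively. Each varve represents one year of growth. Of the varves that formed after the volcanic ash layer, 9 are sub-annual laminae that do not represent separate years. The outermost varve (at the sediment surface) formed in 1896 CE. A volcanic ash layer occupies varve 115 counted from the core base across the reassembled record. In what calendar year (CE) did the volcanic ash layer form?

1629 CE

Total varves = 171 + 220 = 391.
Between varve 115 and the sediment surface there are 391 − 115 = 276 varves.
Removing the 9 false varves leaves 276 − 9 = 267 true varves beyond the volcanic ash layer.
The varve at the sediment surface is 1896 CE, so the volcanic ash layer dates to 1896 − 267 = 1629 CE.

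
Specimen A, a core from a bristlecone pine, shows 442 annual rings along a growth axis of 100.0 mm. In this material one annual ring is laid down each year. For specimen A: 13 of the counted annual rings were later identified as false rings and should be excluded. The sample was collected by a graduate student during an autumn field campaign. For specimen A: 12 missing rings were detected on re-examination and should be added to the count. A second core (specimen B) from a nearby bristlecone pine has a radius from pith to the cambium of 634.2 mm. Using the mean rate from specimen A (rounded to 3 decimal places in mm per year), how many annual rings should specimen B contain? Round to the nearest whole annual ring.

2794 annual rings

Specimen A: true annual ring count = 442 − 13 + 12 = 441.
A: Mean rate = 100.0 mm / 441 years ≈ 0.227 mm per year.
For B, 634.2 / 0.227 = 2793.83 years ≈ 2794 annual rings.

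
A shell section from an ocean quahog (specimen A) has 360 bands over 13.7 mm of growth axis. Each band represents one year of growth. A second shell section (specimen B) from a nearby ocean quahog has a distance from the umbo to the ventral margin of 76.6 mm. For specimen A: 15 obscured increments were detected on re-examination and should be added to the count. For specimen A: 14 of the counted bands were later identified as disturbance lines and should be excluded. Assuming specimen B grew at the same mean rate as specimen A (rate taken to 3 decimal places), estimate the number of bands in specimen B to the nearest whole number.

2016 bands

Specimen A: correcting the raw count gives 360 − 14 + 15 = 361 true bands.
A: 13.7 mm over 361 years gives 13.7 / 361 ≈ 0.038 mm/year.
For B, 76.6 / 0.038 = 2015.79 years ≈ 2016 bands.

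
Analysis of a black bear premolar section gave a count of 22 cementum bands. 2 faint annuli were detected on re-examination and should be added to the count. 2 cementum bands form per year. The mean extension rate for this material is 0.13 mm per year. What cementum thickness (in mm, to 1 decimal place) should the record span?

True cementum band count = 22 + 2 = 24.
Dividing by 2 cementum bands per year: 24 / 2 = 12 years.
12 years at 0.13 mm/year gives 0.13 × 12 = 1.6 mm.

1.6 mm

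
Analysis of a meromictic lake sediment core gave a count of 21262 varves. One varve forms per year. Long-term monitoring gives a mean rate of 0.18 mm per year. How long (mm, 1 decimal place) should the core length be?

21262 years of growth are recorded.
21262 years at 0.18 mm/year gives 0.18 × 21262 = 3827.2 mm.

3827.2 mm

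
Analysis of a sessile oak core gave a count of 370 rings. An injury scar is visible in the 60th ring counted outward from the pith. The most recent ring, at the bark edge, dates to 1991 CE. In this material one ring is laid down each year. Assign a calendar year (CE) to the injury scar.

1681 CE

Between ring 60 and the bark edge there are 370 − 60 = 310 rings.
Counting back 310 years from 1991 CE places the injury scar in 1991 − 310 = 1681 CE.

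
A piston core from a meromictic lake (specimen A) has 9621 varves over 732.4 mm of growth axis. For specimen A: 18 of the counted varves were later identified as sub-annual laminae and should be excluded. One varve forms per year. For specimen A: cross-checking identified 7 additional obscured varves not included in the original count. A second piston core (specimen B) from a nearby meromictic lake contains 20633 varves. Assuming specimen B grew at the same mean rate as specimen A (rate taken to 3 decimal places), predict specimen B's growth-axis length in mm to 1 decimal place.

Specimen A: adjusted count: 9621 − 18 + 7 = 9610 varves.
A: Mean rate = 732.4 mm / 9610 years ≈ 0.076 mm per year.
For B, 0.076 mm/year × 20633 years = 1568.1 mm.

1568.1 mm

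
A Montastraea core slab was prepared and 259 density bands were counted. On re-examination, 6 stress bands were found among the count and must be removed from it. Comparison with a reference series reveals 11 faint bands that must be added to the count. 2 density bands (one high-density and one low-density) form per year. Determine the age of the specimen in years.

132 yr

True density band count = 259 − 6 + 11 = 264.
Dividing by 2 density bands per year: 264 / 2 = 132 years.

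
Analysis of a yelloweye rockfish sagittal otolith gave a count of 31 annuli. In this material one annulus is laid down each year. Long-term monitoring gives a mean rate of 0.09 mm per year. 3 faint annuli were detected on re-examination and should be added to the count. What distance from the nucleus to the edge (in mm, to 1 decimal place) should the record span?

True annulus count = 31 + 3 = 34.
Predicted length = 0.09 mm/year × 34 years = 3.1 mm.

3.1 mm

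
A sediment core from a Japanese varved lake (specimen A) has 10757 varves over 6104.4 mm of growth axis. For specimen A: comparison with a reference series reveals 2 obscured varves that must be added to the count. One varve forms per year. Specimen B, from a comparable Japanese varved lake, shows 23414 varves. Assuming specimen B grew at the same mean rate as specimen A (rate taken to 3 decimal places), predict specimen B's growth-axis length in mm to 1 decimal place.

Specimen A: after corrections the count is 10757 + 2 = 10759 varves.
A: Mean rate = 6104.4 mm / 10759 years ≈ 0.567 mm per year.
Length of B = 0.567 × 23414 = 13275.7 mm.

13275.7 mm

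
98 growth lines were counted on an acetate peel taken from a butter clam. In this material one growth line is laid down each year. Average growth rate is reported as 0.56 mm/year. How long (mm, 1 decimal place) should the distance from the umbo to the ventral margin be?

98 years of growth are recorded.
Predicted length = 0.56 mm/year × 98 years = 54.9 mm.

54.9 mm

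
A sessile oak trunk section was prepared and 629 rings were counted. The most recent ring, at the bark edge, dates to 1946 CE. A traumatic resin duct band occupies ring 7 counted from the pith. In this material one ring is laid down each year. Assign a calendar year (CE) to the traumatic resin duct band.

The traumatic resin duct band sits at ring 7 from the pith, so 629 − 7 = 622 rings formed after it.
1946 − 622 = 1324 CE.

1324 CE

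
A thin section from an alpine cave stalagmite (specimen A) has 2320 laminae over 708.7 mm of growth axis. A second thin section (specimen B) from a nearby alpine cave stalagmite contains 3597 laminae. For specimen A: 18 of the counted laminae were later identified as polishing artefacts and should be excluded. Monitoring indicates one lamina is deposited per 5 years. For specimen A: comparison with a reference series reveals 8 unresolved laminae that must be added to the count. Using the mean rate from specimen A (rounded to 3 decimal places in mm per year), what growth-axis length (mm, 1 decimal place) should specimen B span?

Specimen A: true lamina count = 2320 − 18 + 8 = 2310.
Specimen A: multiplying by 5 years per lamina: 2310 × 5 = 11550 years.
A: Mean rate = 708.7 mm / 11550 years ≈ 0.061 mm per year.
Specimen B: at 5 years per lamina, 3597 × 5 = 17985 years. B's length ≈ 0.061 × 17985 = 1097.1 mm.

1097.1 mm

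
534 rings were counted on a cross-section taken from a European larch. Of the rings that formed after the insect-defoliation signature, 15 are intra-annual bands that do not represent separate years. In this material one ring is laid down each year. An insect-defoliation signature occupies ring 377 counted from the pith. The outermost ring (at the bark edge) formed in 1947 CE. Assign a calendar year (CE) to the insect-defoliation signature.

534 − 377 = 157 rings lie beyond the insect-defoliation signature toward the bark edge.
Removing the 15 false rings leaves 157 − 15 = 142 true rings beyond the insect-defoliation signature.
Counting back 142 years from 1947 CE places the insect-defoliation signature in 1947 − 142 = 1805 CE.

1805 CE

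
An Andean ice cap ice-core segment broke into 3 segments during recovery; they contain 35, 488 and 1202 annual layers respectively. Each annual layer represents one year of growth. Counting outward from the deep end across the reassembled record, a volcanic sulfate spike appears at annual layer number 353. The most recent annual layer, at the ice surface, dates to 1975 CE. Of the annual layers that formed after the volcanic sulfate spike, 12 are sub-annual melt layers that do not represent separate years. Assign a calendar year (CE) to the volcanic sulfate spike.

Total annual layers = 35 + 488 + 1202 = 1725.
1725 − 353 = 1372 annual layers lie beyond the volcanic sulfate spike toward the ice surface.
Removing the 12 false annual layers leaves 1372 − 12 = 1360 true annual layers beyond the volcanic sulfate spike.
The annual layer at the ice surface is 1975 CE, so the volcanic sulfate spike dates to 1975 − 1360 = 615 CE.

615 CE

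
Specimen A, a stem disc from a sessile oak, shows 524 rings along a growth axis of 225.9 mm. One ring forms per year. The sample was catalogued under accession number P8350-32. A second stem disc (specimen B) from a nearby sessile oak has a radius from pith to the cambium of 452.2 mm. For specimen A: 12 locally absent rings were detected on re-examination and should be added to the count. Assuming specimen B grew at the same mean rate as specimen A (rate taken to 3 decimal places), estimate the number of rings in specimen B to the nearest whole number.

1074 rings

Specimen A: after corrections the count is 524 + 12 = 536 rings.
A: Mean rate = 225.9 mm / 536 years ≈ 0.421 mm/yr.
B spans 452.2 / 0.421 = 1074.11 years ≈ 1074 rings.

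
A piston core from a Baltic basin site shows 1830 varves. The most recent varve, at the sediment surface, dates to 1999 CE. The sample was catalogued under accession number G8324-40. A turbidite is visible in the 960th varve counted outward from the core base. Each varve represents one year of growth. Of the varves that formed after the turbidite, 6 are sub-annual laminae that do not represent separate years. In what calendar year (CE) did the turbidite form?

The turbidite sits at varve 960 from the core base, so 1830 − 960 = 870 varves formed after it.
870 − 6 false = 864 true varves after the turbidite.
1999 − 864 = 1135 CE.

1135 CE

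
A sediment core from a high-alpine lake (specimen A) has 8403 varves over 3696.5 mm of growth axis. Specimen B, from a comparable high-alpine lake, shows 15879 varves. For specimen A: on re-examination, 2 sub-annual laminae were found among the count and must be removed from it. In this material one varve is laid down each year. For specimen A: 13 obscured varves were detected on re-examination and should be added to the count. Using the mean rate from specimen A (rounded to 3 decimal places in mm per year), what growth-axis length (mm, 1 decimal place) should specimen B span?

6970.9 mm

Specimen A: adjusted count: 8403 − 2 + 13 = 8414 varves.
A: 3696.5 mm over 8414 years gives 3696.5 / 8414 ≈ 0.439 mm/year.
For B, 0.439 mm/year × 15879 years = 6970.9 mm.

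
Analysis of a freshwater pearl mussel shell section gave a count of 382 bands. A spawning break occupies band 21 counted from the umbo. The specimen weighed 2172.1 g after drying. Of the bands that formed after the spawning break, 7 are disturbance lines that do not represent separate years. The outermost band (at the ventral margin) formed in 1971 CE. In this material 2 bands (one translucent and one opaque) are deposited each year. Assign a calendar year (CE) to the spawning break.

1794 CE

The spawning break sits at band 21 from the umbo, so 382 − 21 = 361 bands formed after it.
Removing the 7 false bands leaves 361 − 7 = 354 true bands beyond the spawning break.
354 bands at 2 per year is 354 / 2 = 177 years.
1971 − 177 = 1794 CE.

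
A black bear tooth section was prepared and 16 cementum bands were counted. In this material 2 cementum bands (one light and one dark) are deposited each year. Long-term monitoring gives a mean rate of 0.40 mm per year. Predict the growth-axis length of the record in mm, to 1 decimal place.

16 cementum bands at 2 per year is 16 / 2 = 8 years.
Length ≈ 0.40 × 8 = 3.2 mm.

3.2 mm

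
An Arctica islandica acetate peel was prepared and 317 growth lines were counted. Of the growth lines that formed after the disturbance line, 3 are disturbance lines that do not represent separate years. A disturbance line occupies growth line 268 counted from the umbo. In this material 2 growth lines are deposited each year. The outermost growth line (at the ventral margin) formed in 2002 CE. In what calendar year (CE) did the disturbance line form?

317 − 268 = 49 growth lines lie beyond the disturbance line toward the ventral margin.
49 − 3 false = 46 true growth lines after the disturbance line.
46 growth lines at 2 per year is 46 / 2 = 23 years.
Counting back 23 years from 2002 CE places the disturbance line in 2002 − 23 = 1979 CE.

1979 CE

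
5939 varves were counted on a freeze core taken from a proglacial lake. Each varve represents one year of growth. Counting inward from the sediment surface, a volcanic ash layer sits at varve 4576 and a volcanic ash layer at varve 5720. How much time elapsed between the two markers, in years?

1144 years

The two markers are separated by 5720 − 4576 = 1144 varves.
At one varve per year, 1144 years elapsed between them.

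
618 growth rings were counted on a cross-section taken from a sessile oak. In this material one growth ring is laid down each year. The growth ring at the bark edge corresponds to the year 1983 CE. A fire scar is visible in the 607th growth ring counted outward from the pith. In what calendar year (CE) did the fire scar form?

The fire scar sits at growth ring 607 from the pith, so 618 − 607 = 11 growth rings formed after it.
The growth ring at the bark edge is 1983 CE, so the fire scar dates to 1983 − 11 = 1972 CE.

1972 CE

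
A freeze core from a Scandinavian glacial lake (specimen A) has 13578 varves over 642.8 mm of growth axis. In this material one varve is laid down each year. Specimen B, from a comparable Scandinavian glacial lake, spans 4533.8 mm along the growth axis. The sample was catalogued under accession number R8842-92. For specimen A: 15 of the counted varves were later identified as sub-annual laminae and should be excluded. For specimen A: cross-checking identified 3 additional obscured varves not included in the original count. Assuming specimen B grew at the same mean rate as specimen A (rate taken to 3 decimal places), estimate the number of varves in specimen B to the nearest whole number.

Specimen A: correcting the raw count gives 13578 − 15 + 3 = 13566 true varves.
A: Mean rate = 642.8 mm / 13566 years ≈ 0.047 mm/yr.
Specimen B: 4533.8 mm / 0.047 mm per year = 96463.83 years ≈ 96464 varves.

96464 varves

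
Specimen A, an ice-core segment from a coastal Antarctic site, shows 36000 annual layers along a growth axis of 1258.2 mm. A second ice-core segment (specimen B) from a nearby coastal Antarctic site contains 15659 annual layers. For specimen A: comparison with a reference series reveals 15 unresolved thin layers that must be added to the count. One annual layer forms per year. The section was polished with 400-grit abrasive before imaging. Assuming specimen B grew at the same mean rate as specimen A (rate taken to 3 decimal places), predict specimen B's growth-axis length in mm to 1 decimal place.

548.1 mm

Specimen A: correcting the raw count gives 36000 + 15 = 36015 true annual layers.
A: Extension rate ≈ 1258.2 / 36015 = 0.035 mm per year.
B's length ≈ 0.035 × 15659 = 548.1 mm.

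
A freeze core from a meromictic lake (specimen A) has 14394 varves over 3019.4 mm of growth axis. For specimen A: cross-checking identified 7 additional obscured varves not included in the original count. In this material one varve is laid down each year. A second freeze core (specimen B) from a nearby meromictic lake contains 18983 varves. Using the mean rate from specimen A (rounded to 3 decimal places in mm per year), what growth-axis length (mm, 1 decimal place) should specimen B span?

Specimen A: correcting the raw count gives 14394 + 7 = 14401 true varves.
A: 3019.4 mm over 14401 years gives 3019.4 / 14401 ≈ 0.210 mm/yr.
B's length ≈ 0.210 × 18983 = 3986.4 mm.

3986.4 mm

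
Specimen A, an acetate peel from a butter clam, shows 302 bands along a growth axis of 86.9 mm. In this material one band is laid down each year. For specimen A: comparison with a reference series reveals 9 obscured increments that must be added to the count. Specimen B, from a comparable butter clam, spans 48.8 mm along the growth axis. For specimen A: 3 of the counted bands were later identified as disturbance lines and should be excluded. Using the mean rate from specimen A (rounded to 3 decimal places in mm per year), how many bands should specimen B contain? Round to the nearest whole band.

173 bands

Specimen A: true band count = 302 − 3 + 9 = 308.
A: Extension rate ≈ 86.9 / 308 = 0.282 mm per year.
Specimen B: 48.8 mm / 0.282 mm per year = 173.05 years ≈ 173 bands.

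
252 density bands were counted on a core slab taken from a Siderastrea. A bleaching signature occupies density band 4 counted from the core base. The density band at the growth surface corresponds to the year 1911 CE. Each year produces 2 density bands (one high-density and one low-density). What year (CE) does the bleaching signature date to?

1787 CE

Between density band 4 and the growth surface there are 252 − 4 = 248 density bands.
248 density bands at 2 per year is 248 / 2 = 124 years.
The density band at the growth surface is 1911 CE, so the bleaching signature dates to 1911 − 124 = 1787 CE.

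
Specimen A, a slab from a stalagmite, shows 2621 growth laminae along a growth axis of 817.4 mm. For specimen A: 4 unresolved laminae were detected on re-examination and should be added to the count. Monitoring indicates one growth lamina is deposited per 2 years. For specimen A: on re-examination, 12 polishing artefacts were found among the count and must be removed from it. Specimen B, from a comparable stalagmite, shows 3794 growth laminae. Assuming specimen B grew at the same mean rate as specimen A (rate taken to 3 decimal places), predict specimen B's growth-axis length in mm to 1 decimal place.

Specimen A: correcting the raw count gives 2621 − 12 + 4 = 2613 true growth laminae.
Specimen A: multiplying by 2 years per growth lamina: 2613 × 2 = 5226 years.
A: Extension rate ≈ 817.4 / 5226 = 0.156 mm per year.
Specimen B: at 2 years per growth lamina, 3794 × 2 = 7588 years. B's length ≈ 0.156 × 7588 = 1183.7 mm.

1183.7 mm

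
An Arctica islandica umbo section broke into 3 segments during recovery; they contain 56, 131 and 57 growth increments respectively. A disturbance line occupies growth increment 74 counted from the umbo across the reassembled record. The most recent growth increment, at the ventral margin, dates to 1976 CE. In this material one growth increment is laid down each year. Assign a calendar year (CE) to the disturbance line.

Total growth increments = 56 + 131 + 57 = 244.
Between growth increment 74 and the ventral margin there are 244 − 74 = 170 growth increments.
The growth increment at the ventral margin is 1976 CE, so the disturbance line dates to 1976 − 170 = 1806 CE.

1806 CE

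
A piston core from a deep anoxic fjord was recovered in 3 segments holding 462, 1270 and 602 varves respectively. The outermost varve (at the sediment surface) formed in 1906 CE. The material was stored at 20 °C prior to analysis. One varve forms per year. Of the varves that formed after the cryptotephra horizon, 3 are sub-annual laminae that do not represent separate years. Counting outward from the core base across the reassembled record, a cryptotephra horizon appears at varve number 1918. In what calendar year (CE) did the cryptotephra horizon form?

Total varves = 462 + 1270 + 602 = 2334.
Between varve 1918 and the sediment surface there are 2334 − 1918 = 416 varves.
Excluding 3 false varves: 416 − 3 = 413.
The varve at the sediment surface is 1906 CE, so the cryptotephra horizon dates to 1906 − 413 = 1493 CE.

1493 CE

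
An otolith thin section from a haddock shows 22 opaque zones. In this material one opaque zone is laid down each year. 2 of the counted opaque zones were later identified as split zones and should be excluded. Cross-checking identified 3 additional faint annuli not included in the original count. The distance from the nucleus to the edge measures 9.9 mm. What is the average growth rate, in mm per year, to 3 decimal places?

0.430 mm per year

True opaque zone count = 22 − 2 + 3 = 23.
Mean rate = 9.9 mm / 23 years ≈ 0.430 mm per year.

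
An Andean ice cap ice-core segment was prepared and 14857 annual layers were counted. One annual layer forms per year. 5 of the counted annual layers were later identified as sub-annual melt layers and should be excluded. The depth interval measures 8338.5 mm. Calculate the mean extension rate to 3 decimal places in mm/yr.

True annual layer count = 14857 − 5 = 14852.
Extension rate ≈ 8338.5 / 14852 = 0.561 mm/yr.

0.561 mm/yr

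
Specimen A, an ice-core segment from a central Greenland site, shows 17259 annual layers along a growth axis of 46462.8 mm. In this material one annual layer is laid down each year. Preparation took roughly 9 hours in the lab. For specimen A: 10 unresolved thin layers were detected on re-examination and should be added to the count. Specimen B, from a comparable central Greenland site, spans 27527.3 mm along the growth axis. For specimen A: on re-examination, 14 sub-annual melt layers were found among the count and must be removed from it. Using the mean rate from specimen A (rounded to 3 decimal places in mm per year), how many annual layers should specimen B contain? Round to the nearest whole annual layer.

Specimen A: adjusted count: 17259 − 14 + 10 = 17255 annual layers.
A: Mean rate = 46462.8 mm / 17255 years ≈ 2.693 mm/yr.
For B, 27527.3 / 2.693 = 10221.80 years ≈ 10222 annual layers.

10222 annual layers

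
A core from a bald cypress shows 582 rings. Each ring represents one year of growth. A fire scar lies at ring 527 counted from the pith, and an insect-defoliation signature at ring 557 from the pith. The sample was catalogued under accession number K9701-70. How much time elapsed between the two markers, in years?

557 − 527 = 30 rings lie between the two events.
At one ring per year, 30 years elapsed between them.

30 years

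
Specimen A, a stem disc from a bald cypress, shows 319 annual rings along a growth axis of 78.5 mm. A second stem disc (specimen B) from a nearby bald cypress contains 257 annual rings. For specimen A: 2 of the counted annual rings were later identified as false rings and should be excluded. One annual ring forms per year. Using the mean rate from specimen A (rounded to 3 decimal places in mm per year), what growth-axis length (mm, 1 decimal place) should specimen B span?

Specimen A: true annual ring count = 319 − 2 = 317.
A: Mean rate = 78.5 mm / 317 years ≈ 0.248 mm/year.
B's length ≈ 0.248 × 257 = 63.7 mm.

63.7 mm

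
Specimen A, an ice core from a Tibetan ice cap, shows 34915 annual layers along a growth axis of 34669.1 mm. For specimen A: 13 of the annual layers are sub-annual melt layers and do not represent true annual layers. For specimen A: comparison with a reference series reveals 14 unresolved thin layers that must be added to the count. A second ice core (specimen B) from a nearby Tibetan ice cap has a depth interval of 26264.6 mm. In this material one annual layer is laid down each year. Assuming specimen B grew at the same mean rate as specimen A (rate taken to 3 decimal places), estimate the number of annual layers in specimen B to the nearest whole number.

26450 annual layers

Specimen A: adjusted count: 34915 − 13 + 14 = 34916 annual layers.
A: Extension rate ≈ 34669.1 / 34916 = 0.993 mm/year.
Specimen B: 26264.6 mm / 0.993 mm per year = 26449.75 years ≈ 26450 annual layers.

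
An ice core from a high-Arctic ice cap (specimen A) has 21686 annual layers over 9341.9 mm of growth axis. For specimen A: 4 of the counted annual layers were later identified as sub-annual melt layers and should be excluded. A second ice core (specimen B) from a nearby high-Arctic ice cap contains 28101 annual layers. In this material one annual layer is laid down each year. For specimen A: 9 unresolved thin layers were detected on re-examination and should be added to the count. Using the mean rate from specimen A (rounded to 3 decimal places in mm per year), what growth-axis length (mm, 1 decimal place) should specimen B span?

12111.5 mm

Specimen A: correcting the raw count gives 21686 − 4 + 9 = 21691 true annual layers.
A: Extension rate ≈ 9341.9 / 21691 = 0.431 mm/year.
For B, 0.431 mm/year × 28101 years = 12111.5 mm.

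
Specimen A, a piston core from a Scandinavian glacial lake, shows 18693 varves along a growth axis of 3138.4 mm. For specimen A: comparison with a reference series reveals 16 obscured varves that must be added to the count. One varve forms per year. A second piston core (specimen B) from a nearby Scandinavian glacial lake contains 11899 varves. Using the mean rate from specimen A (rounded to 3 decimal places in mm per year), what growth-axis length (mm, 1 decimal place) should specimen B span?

1999.0 mm

Specimen A: correcting the raw count gives 18693 + 16 = 18709 true varves.
A: Extension rate ≈ 3138.4 / 18709 = 0.168 mm per year.
Length of B = 0.168 × 11899 = 1999.0 mm.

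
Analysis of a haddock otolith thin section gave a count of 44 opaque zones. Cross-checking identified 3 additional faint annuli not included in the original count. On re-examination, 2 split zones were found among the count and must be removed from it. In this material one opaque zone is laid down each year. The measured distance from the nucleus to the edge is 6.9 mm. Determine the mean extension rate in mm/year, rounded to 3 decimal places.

0.153 mm/year

Correcting the raw count gives 44 − 2 + 3 = 45 true opaque zones.
6.9 mm over 45 years gives 6.9 / 45 ≈ 0.153 mm/year.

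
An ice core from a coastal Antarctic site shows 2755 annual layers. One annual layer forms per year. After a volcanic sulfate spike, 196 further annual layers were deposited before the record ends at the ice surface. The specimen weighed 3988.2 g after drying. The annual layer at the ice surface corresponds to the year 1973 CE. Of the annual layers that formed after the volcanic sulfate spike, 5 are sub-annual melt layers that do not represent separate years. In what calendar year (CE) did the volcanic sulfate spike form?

196 annual layers formed after the volcanic sulfate spike.
Removing the 5 false annual layers leaves 196 − 5 = 191 true annual layers beyond the volcanic sulfate spike.
The annual layer at the ice surface is 1973 CE, so the volcanic sulfate spike dates to 1973 − 191 = 1782 CE.

1782 CE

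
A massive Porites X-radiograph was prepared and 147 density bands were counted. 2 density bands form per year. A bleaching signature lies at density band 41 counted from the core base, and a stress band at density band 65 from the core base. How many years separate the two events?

12 years

65 − 41 = 24 density bands lie between the two events.
With 2 density bands per year, 24 / 2 = 12 years.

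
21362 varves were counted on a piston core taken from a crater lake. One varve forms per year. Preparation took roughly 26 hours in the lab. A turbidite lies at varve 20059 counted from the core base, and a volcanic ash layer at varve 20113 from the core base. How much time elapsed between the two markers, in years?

20113 − 20059 = 54 varves lie between the two events.
At one varve per year, 54 years elapsed between them.

54 years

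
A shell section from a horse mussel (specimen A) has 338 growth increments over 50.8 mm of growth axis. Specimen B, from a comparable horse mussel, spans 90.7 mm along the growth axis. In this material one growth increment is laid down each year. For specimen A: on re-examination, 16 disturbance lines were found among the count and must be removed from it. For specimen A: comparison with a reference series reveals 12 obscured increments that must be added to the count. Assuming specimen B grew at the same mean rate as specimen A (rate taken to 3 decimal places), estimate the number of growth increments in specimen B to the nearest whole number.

597 growth increments

Specimen A: after corrections the count is 338 − 16 + 12 = 334 growth increments.
A: 50.8 mm over 334 years gives 50.8 / 334 ≈ 0.152 mm per year.
For B, 90.7 / 0.152 = 596.71 years ≈ 597 growth increments.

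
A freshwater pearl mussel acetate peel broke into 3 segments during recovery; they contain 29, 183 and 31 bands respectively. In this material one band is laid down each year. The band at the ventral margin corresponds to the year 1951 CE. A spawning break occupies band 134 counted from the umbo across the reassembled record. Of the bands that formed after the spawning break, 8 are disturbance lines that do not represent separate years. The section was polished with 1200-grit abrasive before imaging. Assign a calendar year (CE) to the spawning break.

1850 CE

Total bands = 29 + 183 + 31 = 243.
The spawning break sits at band 134 from the umbo, so 243 − 134 = 109 bands formed after it.
Removing the 8 false bands leaves 109 − 8 = 101 true bands beyond the spawning break.
The band at the ventral margin is 1951 CE, so the spawning break dates to 1951 − 101 = 1850 CE.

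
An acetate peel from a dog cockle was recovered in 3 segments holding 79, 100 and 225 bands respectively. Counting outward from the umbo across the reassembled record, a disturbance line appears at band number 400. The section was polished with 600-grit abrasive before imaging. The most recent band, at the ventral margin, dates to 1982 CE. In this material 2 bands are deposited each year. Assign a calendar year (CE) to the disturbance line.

Total bands = 79 + 100 + 225 = 404.
Between band 400 and the ventral margin there are 404 − 400 = 4 bands.
4 bands at 2 per year is 4 / 2 = 2 years.
Counting back 2 years from 1982 CE places the disturbance line in 1982 − 2 = 1980 CE.

1980 CE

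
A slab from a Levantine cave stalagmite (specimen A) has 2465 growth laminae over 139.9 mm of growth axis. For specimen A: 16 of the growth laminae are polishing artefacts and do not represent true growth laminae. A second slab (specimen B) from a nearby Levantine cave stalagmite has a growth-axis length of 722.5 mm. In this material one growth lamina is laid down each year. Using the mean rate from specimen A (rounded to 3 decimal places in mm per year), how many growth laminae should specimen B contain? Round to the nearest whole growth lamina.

12675 growth laminae

Specimen A: correcting the raw count gives 2465 − 16 = 2449 true growth laminae.
A: Mean rate = 139.9 mm / 2449 years ≈ 0.057 mm/year.
For B, 722.5 / 0.057 = 12675.44 years ≈ 12675 growth laminae.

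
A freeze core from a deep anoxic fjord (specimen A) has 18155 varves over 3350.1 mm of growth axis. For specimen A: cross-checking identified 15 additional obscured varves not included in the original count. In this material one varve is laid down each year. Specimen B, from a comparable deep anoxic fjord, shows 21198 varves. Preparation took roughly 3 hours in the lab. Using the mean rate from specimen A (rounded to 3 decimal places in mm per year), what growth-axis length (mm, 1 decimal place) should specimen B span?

3900.4 mm

Specimen A: true varve count = 18155 + 15 = 18170.
A: 3350.1 mm over 18170 years gives 3350.1 / 18170 ≈ 0.184 mm per year.
B's length ≈ 0.184 × 21198 = 3900.4 mm.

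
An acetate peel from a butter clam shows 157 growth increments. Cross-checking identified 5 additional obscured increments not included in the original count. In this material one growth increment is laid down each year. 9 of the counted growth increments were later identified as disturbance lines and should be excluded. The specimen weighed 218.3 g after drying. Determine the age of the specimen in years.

Adjusted count: 157 − 9 + 5 = 153 growth increments.
With a one-to-one growth increment periodicity this is 153 years.

153 yr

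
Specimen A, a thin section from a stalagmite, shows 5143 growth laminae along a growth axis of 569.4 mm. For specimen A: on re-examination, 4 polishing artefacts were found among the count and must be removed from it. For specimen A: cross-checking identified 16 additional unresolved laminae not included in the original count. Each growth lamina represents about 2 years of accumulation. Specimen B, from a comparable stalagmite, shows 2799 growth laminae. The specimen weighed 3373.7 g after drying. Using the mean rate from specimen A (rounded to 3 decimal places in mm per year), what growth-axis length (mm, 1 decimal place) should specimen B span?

307.9 mm

Specimen A: adjusted count: 5143 − 4 + 16 = 5155 growth laminae.
Specimen A: multiplying by 2 years per growth lamina: 5155 × 2 = 10310 years.
A: Mean rate = 569.4 mm / 10310 years ≈ 0.055 mm/year.
Specimen B: 2799 growth laminae at 2 years each span 2799 × 2 = 5598 years. Length of B = 0.055 × 5598 = 307.9 mm.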